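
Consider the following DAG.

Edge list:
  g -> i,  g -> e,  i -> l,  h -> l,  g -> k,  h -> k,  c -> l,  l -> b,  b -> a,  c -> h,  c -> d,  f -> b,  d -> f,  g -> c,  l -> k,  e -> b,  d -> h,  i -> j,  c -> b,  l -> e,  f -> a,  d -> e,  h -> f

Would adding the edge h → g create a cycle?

Adding h→g creates a cycle iff g can already reach h.
Path from g: g → c → h.
So g → … → h → g is a cycle.

Yes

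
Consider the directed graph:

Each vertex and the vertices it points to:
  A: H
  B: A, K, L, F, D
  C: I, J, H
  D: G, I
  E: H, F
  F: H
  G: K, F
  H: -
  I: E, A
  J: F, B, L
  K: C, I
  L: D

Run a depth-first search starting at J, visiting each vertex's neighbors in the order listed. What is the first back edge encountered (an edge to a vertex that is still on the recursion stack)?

C->J

DFS from J (visiting each vertex's neighbors in the order listed); mark gray on enter, black on exit:
J gray
  F gray
    H gray
    H black
  F black
  B gray
    A gray
      A→H: H black — skip
    A black
    K gray
      C gray
        I gray
          E gray
            E→H: H black — skip
            E→F: F black — skip
          E black
          I→A: A black — skip
        I black
        C→J: J is gray → back edge
First back edge: C → J.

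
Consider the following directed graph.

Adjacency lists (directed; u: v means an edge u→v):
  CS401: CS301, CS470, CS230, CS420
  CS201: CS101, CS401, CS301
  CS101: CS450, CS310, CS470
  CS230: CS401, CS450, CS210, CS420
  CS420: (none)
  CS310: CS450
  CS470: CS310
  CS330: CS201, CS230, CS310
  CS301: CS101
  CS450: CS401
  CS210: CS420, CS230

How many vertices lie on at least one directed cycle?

8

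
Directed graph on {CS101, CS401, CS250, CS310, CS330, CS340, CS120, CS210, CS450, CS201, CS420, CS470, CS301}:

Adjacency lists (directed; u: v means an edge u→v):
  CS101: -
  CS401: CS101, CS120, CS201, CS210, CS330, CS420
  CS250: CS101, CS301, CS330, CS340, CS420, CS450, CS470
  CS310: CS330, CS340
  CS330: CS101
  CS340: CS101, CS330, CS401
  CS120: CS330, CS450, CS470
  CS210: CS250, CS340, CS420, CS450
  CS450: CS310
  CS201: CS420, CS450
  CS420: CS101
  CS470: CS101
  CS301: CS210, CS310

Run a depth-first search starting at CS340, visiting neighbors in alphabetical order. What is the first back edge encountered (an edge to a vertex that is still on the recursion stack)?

CS310→CS340

DFS from CS340 (visiting neighbors in alphabetical order); mark gray on enter, black on exit:
CS340 gray
  CS101 gray
  CS101 black
  CS330 gray
    CS330→CS101: CS101 black — skip
  CS330 black
  CS401 gray
    CS401→CS101: CS101 black — skip
    CS120 gray
      CS120→CS330: CS330 black — skip
      CS450 gray
        CS310 gray
          CS310→CS330: CS330 black — skip
          CS310→CS340: CS340 is gray → back edge
First back edge: CS310 → CS340.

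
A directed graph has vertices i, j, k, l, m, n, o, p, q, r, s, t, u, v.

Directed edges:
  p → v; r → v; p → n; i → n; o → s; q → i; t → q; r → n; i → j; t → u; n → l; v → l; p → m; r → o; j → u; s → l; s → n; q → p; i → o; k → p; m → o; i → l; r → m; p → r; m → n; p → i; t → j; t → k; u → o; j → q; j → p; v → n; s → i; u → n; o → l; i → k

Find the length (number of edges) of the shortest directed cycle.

For each vertex v, BFS finds the shortest path from v back to v.
The shortest such closed walk is q → i → j → q, length 3.

3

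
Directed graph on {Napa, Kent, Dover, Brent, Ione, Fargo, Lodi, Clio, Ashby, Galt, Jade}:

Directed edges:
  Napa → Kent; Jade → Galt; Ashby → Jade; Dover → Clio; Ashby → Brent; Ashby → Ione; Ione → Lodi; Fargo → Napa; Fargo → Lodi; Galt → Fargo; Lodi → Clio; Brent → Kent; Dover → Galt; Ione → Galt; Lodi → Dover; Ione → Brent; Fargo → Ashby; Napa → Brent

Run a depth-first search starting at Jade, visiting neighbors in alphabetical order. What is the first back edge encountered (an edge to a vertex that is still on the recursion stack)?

Ione→Galt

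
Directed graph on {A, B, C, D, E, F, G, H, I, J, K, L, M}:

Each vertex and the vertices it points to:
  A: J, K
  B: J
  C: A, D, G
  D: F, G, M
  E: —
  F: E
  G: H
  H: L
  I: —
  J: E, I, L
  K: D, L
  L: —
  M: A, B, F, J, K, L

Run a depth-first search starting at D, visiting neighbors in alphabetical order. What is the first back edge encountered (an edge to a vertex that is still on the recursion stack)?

DFS from D (visiting neighbors in alphabetical order); mark gray on enter, black on exit:
D gray
  F gray
    E gray
    E black
  F black
  G gray
    H gray
      L gray
      L black
    H black
  G black
  M gray
    A gray
      J gray
        J→E: E black — skip
        I gray
        I black
        J→L: L black — skip
      J black
      K gray
        K→D: D is gray → back edge
First back edge: K → D.

K->D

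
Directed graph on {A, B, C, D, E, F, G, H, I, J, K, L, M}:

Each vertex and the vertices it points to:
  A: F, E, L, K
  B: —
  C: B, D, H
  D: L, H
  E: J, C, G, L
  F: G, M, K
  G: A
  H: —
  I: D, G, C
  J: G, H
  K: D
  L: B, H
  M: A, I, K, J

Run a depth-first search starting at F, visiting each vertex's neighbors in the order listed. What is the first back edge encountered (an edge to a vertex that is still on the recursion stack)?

DFS from F (visiting each vertex's neighbors in the order listed); mark gray on enter, black on exit:
F gray
  G gray
    A gray
      A→F: F is gray → back edge
First back edge: A → F.

A->F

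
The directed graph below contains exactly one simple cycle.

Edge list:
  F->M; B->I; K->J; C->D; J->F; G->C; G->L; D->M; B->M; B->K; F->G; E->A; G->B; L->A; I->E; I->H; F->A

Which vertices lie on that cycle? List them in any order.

B, F, G, J, K

DFS with gray/black marking from G:
G gray
  B gray
    M gray
    M black
    I gray
      H gray
      H black
      E gray
        A gray
        A black
      E black
    I black
    K gray
      J gray
        F gray
          F→M: M black — skip
          F→A: A black — skip
          F→G: G is gray → back edge
Back edge closes the cycle G → B → K → J → F → G; its vertices are {B, F, G, J, K}.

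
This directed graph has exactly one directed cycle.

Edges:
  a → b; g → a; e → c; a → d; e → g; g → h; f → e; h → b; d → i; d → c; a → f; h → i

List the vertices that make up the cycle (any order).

DFS with gray/black marking from a:
a gray
  f gray
    e gray
      g gray
        h gray
          b gray
          b black
          i gray
          i black
        h black
        g→a: a is gray → back edge
Back edge closes the cycle a → f → e → g → a; its vertices are {a, e, f, g}.

a, e, f, g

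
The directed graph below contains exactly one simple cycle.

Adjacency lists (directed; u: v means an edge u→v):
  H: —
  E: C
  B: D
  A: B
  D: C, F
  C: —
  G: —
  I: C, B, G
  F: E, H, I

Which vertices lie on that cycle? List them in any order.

DFS with gray/black marking from B:
B gray
  D gray
    C gray
    C black
    F gray
      E gray
        E→C: C black — skip
      E black
      H gray
      H black
      I gray
        I→C: C black — skip
        I→B: B is gray → back edge
Back edge closes the cycle B → D → F → I → B; its vertices are {B, D, F, I}.

B, D, F, I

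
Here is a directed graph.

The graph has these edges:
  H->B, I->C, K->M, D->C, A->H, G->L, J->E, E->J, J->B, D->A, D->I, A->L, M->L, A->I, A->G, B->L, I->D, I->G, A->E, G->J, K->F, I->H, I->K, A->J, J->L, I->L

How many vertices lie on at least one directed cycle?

5

A vertex is on a directed cycle iff it belongs to a strongly connected component of size ≥ 2 (or has a self-loop).
The vertices on cycles are {A, D, E, I, J} — 5 in total.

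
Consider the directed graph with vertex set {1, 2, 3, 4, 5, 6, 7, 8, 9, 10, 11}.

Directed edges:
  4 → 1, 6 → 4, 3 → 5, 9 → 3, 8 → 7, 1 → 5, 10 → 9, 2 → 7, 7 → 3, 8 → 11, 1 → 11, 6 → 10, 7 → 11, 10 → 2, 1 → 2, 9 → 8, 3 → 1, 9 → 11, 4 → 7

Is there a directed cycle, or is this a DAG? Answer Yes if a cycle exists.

Yes

DFS with white/gray/black marking, starting from 11:
11 gray
11 black
1 gray
  2 gray
    7 gray
      7→11: 11 black — skip
      3 gray
        5 gray
        5 black
        3→1: 1 is gray → back edge
Back edge found, so a cycle exists: 1 → 2 → 7 → 3 → 1.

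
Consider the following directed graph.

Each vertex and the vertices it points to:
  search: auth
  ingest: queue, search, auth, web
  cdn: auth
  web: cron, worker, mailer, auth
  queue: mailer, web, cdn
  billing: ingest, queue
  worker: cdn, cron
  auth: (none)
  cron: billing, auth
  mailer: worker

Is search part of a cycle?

search lies on a cycle iff there is a path from search back to itself.
Exploring from search, it never reaches itself; equivalently, its strongly connected component is a singleton.

No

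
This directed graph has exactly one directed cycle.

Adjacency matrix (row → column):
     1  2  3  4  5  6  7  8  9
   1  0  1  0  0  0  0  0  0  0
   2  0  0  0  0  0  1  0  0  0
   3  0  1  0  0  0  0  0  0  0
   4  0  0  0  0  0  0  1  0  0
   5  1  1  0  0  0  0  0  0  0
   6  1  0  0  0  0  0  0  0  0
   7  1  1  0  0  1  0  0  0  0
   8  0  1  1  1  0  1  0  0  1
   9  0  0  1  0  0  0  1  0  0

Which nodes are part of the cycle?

1, 2, 6

DFS with gray/black marking from 6:
6 gray
  1 gray
    2 gray
      2→6: 6 is gray → back edge
Back edge closes the cycle 6 → 1 → 2 → 6; its vertices are {1, 2, 6}.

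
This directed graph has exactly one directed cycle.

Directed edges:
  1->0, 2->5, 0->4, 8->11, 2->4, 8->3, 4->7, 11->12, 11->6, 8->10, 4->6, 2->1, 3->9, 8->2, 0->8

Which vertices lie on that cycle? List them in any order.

0, 1, 2, 8

DFS with gray/black marking from 0:
0 gray
  8 gray
    2 gray
      5 gray
      5 black
      1 gray
        1→0: 0 is gray → back edge
Back edge closes the cycle 0 → 8 → 2 → 1 → 0; its vertices are {0, 1, 2, 8}.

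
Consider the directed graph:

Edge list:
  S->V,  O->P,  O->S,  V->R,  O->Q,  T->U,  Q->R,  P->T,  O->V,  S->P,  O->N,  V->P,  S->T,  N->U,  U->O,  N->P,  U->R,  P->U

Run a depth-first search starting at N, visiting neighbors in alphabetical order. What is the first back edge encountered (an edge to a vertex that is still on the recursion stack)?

O→N

DFS from N (visiting neighbors in alphabetical order); mark gray on enter, black on exit:
N gray
  P gray
    T gray
      U gray
        O gray
          O→N: N is gray → back edge
First back edge: O → N.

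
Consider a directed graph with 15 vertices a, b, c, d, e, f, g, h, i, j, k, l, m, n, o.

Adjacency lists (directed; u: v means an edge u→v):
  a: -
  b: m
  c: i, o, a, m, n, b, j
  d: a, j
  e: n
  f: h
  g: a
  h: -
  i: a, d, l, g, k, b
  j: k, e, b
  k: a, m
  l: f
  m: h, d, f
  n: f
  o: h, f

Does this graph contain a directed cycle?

Yes

DFS with white/gray/black marking, starting from g:
g gray
  a gray
  a black
g black
b gray
  m gray
    h gray
    h black
    d gray
      d→a: a black — skip
      j gray
        k gray
          k→a: a black — skip
          k→m: m is gray → back edge
Back edge found, so a cycle exists: m → d → j → k → m.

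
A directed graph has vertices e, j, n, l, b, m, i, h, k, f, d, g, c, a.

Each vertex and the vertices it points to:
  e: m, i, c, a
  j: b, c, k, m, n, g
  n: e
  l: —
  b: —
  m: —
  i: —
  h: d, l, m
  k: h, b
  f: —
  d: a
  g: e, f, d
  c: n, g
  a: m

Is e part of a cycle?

Yes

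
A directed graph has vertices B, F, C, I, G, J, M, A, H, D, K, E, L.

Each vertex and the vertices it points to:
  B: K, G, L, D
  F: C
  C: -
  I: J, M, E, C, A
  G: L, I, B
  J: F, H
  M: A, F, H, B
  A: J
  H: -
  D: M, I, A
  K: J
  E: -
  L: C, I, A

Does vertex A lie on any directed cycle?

A lies on a cycle iff there is a path from A back to itself.
Exploring from A, it never reaches itself; equivalently, its strongly connected component is a singleton.

No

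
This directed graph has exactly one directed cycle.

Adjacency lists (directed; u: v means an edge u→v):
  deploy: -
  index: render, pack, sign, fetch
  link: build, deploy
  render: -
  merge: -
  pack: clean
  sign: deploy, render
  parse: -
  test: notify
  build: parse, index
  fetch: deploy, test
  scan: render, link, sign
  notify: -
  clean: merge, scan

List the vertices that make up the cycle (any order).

DFS with gray/black marking from build:
build gray
  parse gray
  parse black
  index gray
    render gray
    render black
    pack gray
      clean gray
        merge gray
        merge black
        scan gray
          scan→render: render black — skip
          link gray
            link→build: build is gray → back edge
Back edge closes the cycle build → index → pack → clean → scan → link → build; its vertices are {link, pack, scan, build, clean, index}.

link, pack, scan, build, clean, index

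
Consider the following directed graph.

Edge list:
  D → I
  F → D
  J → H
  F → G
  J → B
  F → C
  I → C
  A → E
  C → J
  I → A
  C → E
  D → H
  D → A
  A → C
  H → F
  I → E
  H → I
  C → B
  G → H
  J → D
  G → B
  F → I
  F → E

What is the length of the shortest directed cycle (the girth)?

For each vertex v, BFS finds the shortest path from v back to v.
The shortest such closed walk is F → G → H → F, length 3.

3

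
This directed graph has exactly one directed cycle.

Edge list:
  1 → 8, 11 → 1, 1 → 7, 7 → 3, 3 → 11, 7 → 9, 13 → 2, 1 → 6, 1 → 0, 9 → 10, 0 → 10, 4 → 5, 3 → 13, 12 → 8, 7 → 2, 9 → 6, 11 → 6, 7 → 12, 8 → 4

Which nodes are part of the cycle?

DFS with gray/black marking from 7:
7 gray
  3 gray
    11 gray
      1 gray
        1→7: 7 is gray → back edge
Back edge closes the cycle 7 → 3 → 11 → 1 → 7; its vertices are {1, 3, 7, 11}.

1, 3, 7, 11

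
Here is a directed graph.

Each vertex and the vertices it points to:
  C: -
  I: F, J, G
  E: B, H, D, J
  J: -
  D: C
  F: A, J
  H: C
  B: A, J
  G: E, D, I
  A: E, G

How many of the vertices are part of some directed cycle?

6

A vertex is on a directed cycle iff it belongs to a strongly connected component of size ≥ 2 (or has a self-loop).
The vertices on cycles are {A, B, E, F, G, I} — 6 in total.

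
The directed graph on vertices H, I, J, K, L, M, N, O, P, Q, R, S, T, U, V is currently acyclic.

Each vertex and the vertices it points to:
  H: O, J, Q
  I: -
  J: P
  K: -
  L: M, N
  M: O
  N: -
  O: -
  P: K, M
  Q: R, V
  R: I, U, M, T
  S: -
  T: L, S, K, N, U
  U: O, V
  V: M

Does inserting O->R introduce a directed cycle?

Yes

Adding O→R creates a cycle iff R can already reach O.
Path from R: R → U → O.
So R → … → O → R is a cycle.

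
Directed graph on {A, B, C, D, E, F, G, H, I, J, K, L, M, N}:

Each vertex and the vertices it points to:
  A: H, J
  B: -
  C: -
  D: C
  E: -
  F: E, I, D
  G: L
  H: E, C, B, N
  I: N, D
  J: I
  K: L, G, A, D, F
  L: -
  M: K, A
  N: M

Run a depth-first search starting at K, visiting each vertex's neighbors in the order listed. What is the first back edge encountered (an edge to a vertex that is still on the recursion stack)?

M→K

DFS from K (visiting each vertex's neighbors in the order listed); mark gray on enter, black on exit:
K gray
  L gray
  L black
  G gray
    G→L: L black — skip
  G black
  A gray
    H gray
      E gray
      E black
      C gray
      C black
      B gray
      B black
      N gray
        M gray
          M→K: K is gray → back edge
First back edge: M → K.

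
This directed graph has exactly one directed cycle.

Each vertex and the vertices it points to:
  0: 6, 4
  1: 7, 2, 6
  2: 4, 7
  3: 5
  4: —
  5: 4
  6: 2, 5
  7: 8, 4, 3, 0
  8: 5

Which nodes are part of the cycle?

0, 2, 6, 7

DFS with gray/black marking from 7:
7 gray
  8 gray
    5 gray
      4 gray
      4 black
    5 black
  8 black
  7→4: 4 black — skip
  3 gray
    3→5: 5 black — skip
  3 black
  0 gray
    6 gray
      2 gray
        2→4: 4 black — skip
        2→7: 7 is gray → back edge
Back edge closes the cycle 7 → 0 → 6 → 2 → 7; its vertices are {0, 2, 6, 7}.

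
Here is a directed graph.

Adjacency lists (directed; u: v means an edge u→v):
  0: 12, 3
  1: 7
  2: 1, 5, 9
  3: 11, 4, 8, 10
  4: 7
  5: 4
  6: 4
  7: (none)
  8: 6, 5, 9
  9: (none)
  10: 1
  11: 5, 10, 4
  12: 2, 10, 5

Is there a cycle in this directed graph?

DFS with white/gray/black marking, starting from 6:
6 gray
  4 gray
    7 gray
    7 black
  4 black
6 black
0 gray
  12 gray
    2 gray
      1 gray
        1→7: 7 black — skip
      1 black
      5 gray
        5→4: 4 black — skip
      5 black
      9 gray
      9 black
    2 black
    10 gray
      10→1: 1 black — skip
    10 black
    12→5: 5 black — skip
  12 black
  3 gray
    11 gray
      11→5: 5 black — skip
      11→10: 10 black — skip
      11→4: 4 black — skip
    11 black
    3→4: 4 black — skip
    8 gray
      8→6: 6 black — skip
      8→5: 5 black — skip
      8→9: 9 black — skip
    8 black
    3→10: 10 black — skip
  3 black
0 black
Every edge goes to a white or black vertex — no back edge, so the graph is acyclic.

No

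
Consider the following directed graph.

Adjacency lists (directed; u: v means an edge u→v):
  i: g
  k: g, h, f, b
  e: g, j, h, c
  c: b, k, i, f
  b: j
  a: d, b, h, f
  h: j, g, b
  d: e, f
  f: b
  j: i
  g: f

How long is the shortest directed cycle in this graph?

5

For each vertex v, BFS finds the shortest path from v back to v.
The shortest such closed walk is i → g → f → b → j → i, length 5.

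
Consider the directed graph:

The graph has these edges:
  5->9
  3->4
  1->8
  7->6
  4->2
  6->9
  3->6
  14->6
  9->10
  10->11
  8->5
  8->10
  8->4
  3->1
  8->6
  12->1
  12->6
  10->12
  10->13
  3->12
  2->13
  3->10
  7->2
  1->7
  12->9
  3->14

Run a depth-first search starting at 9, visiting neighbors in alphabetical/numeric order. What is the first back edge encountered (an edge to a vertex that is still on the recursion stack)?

6→9

DFS from 9 (visiting neighbors in alphabetical/numeric order); mark gray on enter, black on exit:
9 gray
  10 gray
    11 gray
    11 black
    12 gray
      1 gray
        7 gray
          2 gray
            13 gray
            13 black
          2 black
          6 gray
            6→9: 9 is gray → back edge
First back edge: 6 → 9.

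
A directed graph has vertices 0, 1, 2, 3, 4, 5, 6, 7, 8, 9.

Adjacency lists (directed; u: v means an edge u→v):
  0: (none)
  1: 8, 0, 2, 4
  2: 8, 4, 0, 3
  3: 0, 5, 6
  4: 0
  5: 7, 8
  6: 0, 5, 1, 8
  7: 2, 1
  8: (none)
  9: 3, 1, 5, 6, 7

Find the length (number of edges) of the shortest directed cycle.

For each vertex v, BFS finds the shortest path from v back to v.
The shortest such closed walk is 6 → 1 → 2 → 3 → 6, length 4.

4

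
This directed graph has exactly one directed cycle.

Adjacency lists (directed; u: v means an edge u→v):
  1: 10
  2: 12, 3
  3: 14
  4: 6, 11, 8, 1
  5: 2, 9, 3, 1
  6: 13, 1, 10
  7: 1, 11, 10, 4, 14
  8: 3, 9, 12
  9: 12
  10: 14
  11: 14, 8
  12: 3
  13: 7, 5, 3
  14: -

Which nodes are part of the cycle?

4, 6, 7, 13

DFS with gray/black marking from 13:
13 gray
  7 gray
    1 gray
      10 gray
        14 gray
        14 black
      10 black
    1 black
    11 gray
      11→14: 14 black — skip
      8 gray
        3 gray
          3→14: 14 black — skip
        3 black
        9 gray
          12 gray
            12→3: 3 black — skip
          12 black
        9 black
        8→12: 12 black — skip
      8 black
    11 black
    7→10: 10 black — skip
    4 gray
      6 gray
        6→13: 13 is gray → back edge
Back edge closes the cycle 13 → 7 → 4 → 6 → 13; its vertices are {4, 6, 7, 13}.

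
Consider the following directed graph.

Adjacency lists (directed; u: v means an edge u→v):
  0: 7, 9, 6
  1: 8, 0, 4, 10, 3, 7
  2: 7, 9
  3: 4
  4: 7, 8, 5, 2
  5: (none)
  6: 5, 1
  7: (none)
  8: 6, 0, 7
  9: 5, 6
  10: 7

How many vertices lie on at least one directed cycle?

A vertex is on a directed cycle iff it belongs to a strongly connected component of size ≥ 2 (or has a self-loop).
The vertices on cycles are {0, 1, 2, 3, 4, 6, 8, 9} — 8 in total.

8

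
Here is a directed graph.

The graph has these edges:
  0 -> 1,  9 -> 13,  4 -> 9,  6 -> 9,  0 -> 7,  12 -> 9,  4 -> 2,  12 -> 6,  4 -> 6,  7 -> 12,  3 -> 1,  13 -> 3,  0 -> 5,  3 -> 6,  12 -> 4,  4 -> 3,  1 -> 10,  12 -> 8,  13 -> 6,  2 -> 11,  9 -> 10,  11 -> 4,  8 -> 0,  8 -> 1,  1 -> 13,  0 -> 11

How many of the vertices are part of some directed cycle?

A vertex is on a directed cycle iff it belongs to a strongly connected component of size ≥ 2 (or has a self-loop).
The vertices on cycles are {0, 1, 2, 3, 4, 6, 7, 8, 9, 11, 12, 13} — 12 in total.

12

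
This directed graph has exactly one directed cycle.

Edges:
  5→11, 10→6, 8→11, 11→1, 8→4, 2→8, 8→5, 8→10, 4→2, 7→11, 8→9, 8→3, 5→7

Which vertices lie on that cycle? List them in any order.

2, 4, 8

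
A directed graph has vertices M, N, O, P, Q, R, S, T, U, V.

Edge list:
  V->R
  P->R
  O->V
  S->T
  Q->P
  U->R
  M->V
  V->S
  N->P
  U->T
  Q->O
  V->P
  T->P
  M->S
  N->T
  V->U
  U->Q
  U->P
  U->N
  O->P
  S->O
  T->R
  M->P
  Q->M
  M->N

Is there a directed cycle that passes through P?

No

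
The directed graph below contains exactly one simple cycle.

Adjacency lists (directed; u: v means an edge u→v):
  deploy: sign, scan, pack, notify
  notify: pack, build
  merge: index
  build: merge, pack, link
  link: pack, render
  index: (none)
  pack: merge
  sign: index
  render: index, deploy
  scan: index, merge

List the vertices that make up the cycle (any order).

DFS with gray/black marking from deploy:
deploy gray
  sign gray
    index gray
    index black
  sign black
  scan gray
    scan→index: index black — skip
    merge gray
      merge→index: index black — skip
    merge black
  scan black
  pack gray
    pack→merge: merge black — skip
  pack black
  notify gray
    notify→pack: pack black — skip
    build gray
      build→merge: merge black — skip
      build→pack: pack black — skip
      link gray
        link→pack: pack black — skip
        render gray
          render→index: index black — skip
          render→deploy: deploy is gray → back edge
Back edge closes the cycle deploy → notify → build → link → render → deploy; its vertices are {link, build, deploy, notify, render}.

link, build, deploy, notify, render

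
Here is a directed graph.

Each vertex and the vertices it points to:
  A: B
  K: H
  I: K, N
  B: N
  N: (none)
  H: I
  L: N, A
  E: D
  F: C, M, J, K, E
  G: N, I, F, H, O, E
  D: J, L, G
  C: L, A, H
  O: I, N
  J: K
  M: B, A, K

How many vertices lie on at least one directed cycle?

7

A vertex is on a directed cycle iff it belongs to a strongly connected component of size ≥ 2 (or has a self-loop).
The vertices on cycles are {D, E, F, G, H, I, K} — 7 in total.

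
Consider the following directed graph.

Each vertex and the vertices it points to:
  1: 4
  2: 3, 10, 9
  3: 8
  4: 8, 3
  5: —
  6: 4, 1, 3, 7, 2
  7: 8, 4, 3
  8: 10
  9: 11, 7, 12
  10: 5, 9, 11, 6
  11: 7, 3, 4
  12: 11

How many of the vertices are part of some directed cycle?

A vertex is on a directed cycle iff it belongs to a strongly connected component of size ≥ 2 (or has a self-loop).
The vertices on cycles are {1, 2, 3, 4, 6, 7, 8, 9, 10, 11, 12} — 11 in total.

11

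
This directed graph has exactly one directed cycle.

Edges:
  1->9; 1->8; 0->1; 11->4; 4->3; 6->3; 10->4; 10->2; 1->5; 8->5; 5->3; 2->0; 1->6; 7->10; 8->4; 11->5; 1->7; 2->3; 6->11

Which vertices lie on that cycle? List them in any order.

0, 1, 2, 7, 10

DFS with gray/black marking from 0:
0 gray
  1 gray
    8 gray
      5 gray
        3 gray
        3 black
      5 black
      4 gray
        4→3: 3 black — skip
      4 black
    8 black
    1→5: 5 black — skip
    9 gray
    9 black
    7 gray
      10 gray
        10→4: 4 black — skip
        2 gray
          2→0: 0 is gray → back edge
Back edge closes the cycle 0 → 1 → 7 → 10 → 2 → 0; its vertices are {0, 1, 2, 7, 10}.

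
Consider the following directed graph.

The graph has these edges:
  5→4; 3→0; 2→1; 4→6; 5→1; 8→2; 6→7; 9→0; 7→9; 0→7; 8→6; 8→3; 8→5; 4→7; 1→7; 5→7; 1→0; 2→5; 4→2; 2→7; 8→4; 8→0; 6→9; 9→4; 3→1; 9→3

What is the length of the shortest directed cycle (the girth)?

For each vertex v, BFS finds the shortest path from v back to v.
The shortest such closed walk is 6 → 9 → 4 → 6, length 3.

3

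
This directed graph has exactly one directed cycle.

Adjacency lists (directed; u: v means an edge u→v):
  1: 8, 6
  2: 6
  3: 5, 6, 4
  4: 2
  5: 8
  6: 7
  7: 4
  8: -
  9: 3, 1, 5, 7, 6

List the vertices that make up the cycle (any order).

2, 4, 6, 7

DFS with gray/black marking from 7:
7 gray
  4 gray
    2 gray
      6 gray
        6→7: 7 is gray → back edge
Back edge closes the cycle 7 → 4 → 2 → 6 → 7; its vertices are {2, 4, 6, 7}.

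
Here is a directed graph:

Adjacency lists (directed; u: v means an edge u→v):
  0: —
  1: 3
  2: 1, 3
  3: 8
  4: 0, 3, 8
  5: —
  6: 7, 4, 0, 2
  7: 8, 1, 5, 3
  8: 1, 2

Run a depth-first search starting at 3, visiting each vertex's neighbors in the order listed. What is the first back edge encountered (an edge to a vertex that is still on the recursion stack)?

DFS from 3 (visiting each vertex's neighbors in the order listed); mark gray on enter, black on exit:
3 gray
  8 gray
    1 gray
      1→3: 3 is gray → back edge
First back edge: 1 → 3.

1->3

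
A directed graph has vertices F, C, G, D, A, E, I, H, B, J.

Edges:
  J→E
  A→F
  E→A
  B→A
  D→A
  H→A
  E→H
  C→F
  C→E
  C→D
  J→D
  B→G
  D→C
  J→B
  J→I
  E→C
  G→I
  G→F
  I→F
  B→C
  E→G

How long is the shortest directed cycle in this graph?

2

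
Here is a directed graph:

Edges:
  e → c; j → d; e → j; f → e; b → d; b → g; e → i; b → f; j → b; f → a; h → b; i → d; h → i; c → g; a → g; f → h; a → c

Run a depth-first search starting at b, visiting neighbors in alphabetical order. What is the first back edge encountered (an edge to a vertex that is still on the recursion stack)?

j->b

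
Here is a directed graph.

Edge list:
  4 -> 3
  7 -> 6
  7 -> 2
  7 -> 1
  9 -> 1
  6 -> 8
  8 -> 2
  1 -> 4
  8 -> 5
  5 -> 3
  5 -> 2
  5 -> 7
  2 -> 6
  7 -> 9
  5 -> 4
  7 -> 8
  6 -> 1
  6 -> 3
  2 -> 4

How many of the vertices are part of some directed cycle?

A vertex is on a directed cycle iff it belongs to a strongly connected component of size ≥ 2 (or has a self-loop).
The vertices on cycles are {2, 5, 6, 7, 8} — 5 in total.

5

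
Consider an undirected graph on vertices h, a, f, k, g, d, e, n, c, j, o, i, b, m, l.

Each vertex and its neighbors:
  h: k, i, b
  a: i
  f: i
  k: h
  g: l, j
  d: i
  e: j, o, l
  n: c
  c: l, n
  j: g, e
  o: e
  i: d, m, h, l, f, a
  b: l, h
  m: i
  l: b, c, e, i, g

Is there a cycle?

Yes

DFS, tracking each vertex's parent; an edge to a visited non-parent vertex closes a cycle.
Start from k:
visit k (parent –)
  visit h (parent k)
    h–k: parent, skip
    visit i (parent h)
      visit d (parent i)
        d–i: parent, skip
      visit m (parent i)
        m–i: parent, skip
      i–h: parent, skip
      visit l (parent i)
        visit b (parent l)
          b–l: parent, skip
          b–h: h visited and ≠ parent → cycle
Cycle: h – i – l – b – h.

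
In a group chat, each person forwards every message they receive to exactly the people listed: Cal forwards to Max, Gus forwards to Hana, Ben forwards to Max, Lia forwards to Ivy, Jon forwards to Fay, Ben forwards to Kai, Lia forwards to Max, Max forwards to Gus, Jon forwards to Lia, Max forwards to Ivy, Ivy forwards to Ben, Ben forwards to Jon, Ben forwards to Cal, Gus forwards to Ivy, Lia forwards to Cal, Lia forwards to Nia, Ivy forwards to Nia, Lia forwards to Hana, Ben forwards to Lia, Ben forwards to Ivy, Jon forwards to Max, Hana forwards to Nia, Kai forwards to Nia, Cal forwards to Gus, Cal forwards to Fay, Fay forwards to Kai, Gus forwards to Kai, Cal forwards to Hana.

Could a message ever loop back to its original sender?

Yes

DFS with white/gray/black marking, starting from Kai:
Kai gray
  Nia gray
  Nia black
Kai black
Fay gray
  Fay→Kai: Kai black — skip
Fay black
Hana gray
  Hana→Nia: Nia black — skip
Hana black
Cal gray
  Cal→Fay: Fay black — skip
  Cal→Hana: Hana black — skip
  Gus gray
    Gus→Hana: Hana black — skip
    Gus→Kai: Kai black — skip
    Ivy gray
      Ivy→Nia: Nia black — skip
      Ben gray
        Ben→Ivy: Ivy is gray → back edge
Back edge found, so a cycle exists: Ivy → Ben → Ivy.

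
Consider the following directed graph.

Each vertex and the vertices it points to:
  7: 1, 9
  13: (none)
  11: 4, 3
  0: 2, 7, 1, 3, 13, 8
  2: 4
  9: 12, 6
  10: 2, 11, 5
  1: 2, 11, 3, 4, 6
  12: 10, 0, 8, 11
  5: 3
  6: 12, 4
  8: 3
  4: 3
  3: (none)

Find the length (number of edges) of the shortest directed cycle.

4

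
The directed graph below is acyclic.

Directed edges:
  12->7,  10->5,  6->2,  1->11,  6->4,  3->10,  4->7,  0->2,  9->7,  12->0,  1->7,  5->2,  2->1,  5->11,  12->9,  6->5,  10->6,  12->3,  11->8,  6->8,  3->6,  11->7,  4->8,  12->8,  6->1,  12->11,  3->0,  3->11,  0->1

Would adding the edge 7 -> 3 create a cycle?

Yes

Adding 7→3 creates a cycle iff 3 can already reach 7.
Path from 3: 3 → 11 → 7.
So 3 → … → 7 → 3 is a cycle.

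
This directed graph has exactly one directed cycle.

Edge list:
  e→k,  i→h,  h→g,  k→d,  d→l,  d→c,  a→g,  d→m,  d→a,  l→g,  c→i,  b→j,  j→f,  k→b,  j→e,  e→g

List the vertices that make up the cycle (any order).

DFS with gray/black marking from k:
k gray
  d gray
    c gray
      i gray
        h gray
          g gray
          g black
        h black
      i black
    c black
    m gray
    m black
    a gray
      a→g: g black — skip
    a black
    l gray
      l→g: g black — skip
    l black
  d black
  b gray
    j gray
      e gray
        e→g: g black — skip
        e→k: k is gray → back edge
Back edge closes the cycle k → b → j → e → k; its vertices are {b, e, j, k}.

b, e, j, k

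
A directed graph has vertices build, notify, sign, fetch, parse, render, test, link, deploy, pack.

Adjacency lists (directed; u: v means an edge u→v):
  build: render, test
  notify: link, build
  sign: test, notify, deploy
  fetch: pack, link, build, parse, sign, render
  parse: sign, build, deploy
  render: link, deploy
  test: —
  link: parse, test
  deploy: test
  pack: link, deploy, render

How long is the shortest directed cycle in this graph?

4

For each vertex v, BFS finds the shortest path from v back to v.
The shortest such closed walk is parse → sign → notify → link → parse, length 4.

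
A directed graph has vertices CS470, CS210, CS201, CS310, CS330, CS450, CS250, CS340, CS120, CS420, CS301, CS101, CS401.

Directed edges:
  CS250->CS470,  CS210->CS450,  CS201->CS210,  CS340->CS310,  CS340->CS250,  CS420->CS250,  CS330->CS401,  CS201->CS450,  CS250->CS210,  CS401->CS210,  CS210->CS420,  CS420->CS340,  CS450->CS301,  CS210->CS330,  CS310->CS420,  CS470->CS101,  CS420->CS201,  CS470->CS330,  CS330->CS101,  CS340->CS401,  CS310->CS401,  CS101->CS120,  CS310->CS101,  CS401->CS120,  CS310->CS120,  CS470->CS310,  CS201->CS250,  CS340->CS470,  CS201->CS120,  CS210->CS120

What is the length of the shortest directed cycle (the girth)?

For each vertex v, BFS finds the shortest path from v back to v.
The shortest such closed walk is CS201 → CS210 → CS420 → CS201, length 3.

3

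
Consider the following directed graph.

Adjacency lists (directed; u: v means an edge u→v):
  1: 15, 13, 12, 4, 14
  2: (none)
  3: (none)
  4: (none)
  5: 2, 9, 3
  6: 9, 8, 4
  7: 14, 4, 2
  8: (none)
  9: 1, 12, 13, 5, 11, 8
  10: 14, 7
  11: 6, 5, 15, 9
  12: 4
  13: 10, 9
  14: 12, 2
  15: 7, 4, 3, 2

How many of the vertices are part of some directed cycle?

A vertex is on a directed cycle iff it belongs to a strongly connected component of size ≥ 2 (or has a self-loop).
The vertices on cycles are {1, 5, 6, 9, 11, 13} — 6 in total.

6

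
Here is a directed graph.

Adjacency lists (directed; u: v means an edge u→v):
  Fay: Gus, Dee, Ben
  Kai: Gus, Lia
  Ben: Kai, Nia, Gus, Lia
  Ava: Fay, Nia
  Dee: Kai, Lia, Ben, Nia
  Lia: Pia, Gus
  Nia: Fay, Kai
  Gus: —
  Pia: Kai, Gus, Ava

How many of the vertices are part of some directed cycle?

8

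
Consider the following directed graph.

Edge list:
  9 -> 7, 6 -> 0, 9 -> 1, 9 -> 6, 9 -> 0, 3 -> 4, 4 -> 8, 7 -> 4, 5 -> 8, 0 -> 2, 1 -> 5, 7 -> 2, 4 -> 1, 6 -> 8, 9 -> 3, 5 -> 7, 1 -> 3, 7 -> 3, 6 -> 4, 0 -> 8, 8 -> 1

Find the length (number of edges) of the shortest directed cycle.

3

For each vertex v, BFS finds the shortest path from v back to v.
The shortest such closed walk is 1 → 3 → 4 → 1, length 3.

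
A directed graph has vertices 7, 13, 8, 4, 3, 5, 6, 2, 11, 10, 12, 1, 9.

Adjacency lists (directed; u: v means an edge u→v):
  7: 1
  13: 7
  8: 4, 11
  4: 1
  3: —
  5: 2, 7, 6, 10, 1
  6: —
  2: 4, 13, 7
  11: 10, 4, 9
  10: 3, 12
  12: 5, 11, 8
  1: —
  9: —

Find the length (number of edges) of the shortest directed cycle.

For each vertex v, BFS finds the shortest path from v back to v.
The shortest such closed walk is 12 → 5 → 10 → 12, length 3.

3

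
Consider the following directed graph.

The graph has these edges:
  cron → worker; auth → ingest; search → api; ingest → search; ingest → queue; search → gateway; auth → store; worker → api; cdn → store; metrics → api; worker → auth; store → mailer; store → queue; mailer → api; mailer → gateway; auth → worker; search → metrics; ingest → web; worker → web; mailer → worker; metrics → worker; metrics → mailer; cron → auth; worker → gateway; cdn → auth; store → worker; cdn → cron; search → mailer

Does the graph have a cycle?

Yes

DFS with white/gray/black marking, starting from cdn:
cdn gray
  store gray
    mailer gray
      api gray
      api black
      gateway gray
      gateway black
      worker gray
        worker→api: api black — skip
        auth gray
          auth→store: store is gray → back edge
Back edge found, so a cycle exists: store → mailer → worker → auth → store.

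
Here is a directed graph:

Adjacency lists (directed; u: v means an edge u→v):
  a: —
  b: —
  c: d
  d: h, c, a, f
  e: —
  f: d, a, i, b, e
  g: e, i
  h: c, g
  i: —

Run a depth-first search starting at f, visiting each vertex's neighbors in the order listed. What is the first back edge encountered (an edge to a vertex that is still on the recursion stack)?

c->d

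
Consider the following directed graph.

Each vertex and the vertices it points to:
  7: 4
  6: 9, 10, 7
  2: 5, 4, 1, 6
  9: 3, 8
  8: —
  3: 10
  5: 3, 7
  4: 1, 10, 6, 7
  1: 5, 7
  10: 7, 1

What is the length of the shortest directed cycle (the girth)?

2

For each vertex v, BFS finds the shortest path from v back to v.
The shortest such closed walk is 4 → 7 → 4, length 2.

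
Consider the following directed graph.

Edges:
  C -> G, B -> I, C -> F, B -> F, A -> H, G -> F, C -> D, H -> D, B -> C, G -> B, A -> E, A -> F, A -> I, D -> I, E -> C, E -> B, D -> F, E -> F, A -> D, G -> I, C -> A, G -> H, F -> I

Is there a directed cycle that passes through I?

No

I lies on a cycle iff there is a path from I back to itself.
Exploring from I, it never reaches itself; equivalently, its strongly connected component is a singleton.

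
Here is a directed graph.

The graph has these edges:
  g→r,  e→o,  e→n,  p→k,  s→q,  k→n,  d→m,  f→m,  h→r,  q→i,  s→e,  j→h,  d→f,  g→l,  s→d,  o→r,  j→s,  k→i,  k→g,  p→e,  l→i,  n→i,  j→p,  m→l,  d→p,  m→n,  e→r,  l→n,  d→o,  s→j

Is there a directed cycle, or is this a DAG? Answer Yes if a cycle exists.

Yes

DFS with white/gray/black marking, starting from r:
r gray
r black
d gray
  m gray
    n gray
      i gray
      i black
    n black
    l gray
      l→n: n black — skip
      l→i: i black — skip
    l black
  m black
  p gray
    e gray
      o gray
        o→r: r black — skip
      o black
      e→r: r black — skip
      e→n: n black — skip
    e black
    k gray
      k→n: n black — skip
      g gray
        g→r: r black — skip
        g→l: l black — skip
      g black
      k→i: i black — skip
    k black
  p black
  d→o: o black — skip
  f gray
    f→m: m black — skip
  f black
d black
s gray
  j gray
    j→p: p black — skip
    j→s: s is gray → back edge
Back edge found, so a cycle exists: s → j → s.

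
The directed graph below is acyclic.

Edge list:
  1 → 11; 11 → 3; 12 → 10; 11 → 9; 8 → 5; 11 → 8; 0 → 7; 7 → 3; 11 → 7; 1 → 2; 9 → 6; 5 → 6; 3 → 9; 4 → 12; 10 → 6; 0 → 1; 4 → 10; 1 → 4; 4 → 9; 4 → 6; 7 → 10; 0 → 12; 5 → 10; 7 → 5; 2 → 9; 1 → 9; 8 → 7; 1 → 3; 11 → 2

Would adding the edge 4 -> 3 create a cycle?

Adding 4→3 creates a cycle iff 3 can already reach 4.
Explore from 3: no path reaches 4. The graph stays acyclic.

No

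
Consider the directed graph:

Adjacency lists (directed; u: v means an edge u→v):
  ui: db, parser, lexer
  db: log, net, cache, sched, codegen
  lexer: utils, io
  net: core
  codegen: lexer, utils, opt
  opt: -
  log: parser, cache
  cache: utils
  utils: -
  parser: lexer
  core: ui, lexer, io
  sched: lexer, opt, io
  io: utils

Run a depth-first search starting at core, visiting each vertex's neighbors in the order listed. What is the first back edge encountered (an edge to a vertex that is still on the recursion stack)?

net→core

DFS from core (visiting each vertex's neighbors in the order listed); mark gray on enter, black on exit:
core gray
  ui gray
    db gray
      log gray
        parser gray
          lexer gray
            utils gray
            utils black
            io gray
              io→utils: utils black — skip
            io black
          lexer black
        parser black
        cache gray
          cache→utils: utils black — skip
        cache black
      log black
      net gray
        net→core: core is gray → back edge
First back edge: net → core.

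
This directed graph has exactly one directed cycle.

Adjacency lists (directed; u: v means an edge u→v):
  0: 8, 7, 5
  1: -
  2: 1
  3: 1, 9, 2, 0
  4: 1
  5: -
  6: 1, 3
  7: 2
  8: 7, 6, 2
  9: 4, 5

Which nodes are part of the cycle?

DFS with gray/black marking from 3:
3 gray
  1 gray
  1 black
  9 gray
    4 gray
      4→1: 1 black — skip
    4 black
    5 gray
    5 black
  9 black
  2 gray
    2→1: 1 black — skip
  2 black
  0 gray
    8 gray
      7 gray
        7→2: 2 black — skip
      7 black
      6 gray
        6→1: 1 black — skip
        6→3: 3 is gray → back edge
Back edge closes the cycle 3 → 0 → 8 → 6 → 3; its vertices are {0, 3, 6, 8}.

0, 3, 6, 8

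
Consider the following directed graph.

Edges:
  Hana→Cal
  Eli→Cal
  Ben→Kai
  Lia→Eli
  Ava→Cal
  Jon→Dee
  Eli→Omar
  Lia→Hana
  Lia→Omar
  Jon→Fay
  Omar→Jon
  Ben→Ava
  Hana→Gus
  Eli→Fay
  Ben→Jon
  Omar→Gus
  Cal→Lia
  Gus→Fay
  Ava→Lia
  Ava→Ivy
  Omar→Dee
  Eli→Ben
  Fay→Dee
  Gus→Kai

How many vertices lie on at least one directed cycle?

A vertex is on a directed cycle iff it belongs to a strongly connected component of size ≥ 2 (or has a self-loop).
The vertices on cycles are {Ava, Ben, Cal, Eli, Lia, Hana} — 6 in total.

6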